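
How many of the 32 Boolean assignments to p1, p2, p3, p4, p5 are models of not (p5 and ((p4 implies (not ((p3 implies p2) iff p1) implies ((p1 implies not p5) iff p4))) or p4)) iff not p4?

16

Initial set: {(not (p5 and ((p4 implies (not ((p3 implies p2) iff p1) implies ((p1 implies not p5) iff p4))) or p4)) iff not p4)}.
(not (p5 and ((p4 implies (not ((p3 implies p2) iff p1) implies ((p1 implies not p5) iff p4))) or p4)) iff not p4): β-rule — branch into not (p5 and ((p4 implies (not ((p3 implies p2) iff p1) implies ((p1 implies not p5) iff p4))) or p4)), not p4  //  not not (p5 and ((p4 implies (not ((p3 implies p2) iff p1) implies ((p1 implies not p5) iff p4))) or p4)), not not p4.
  branch 1 (add not (p5 and ((p4 implies (not ((p3 implies p2) iff p1) implies ((p1 implies not p5) iff p4))) or p4)), not p4):
    not (p5 and ((p4 implies (not ((p3 implies p2) iff p1) implies ((p1 implies not p5) iff p4))) or p4)): β-rule — branch into not p5  //  not ((p4 implies (not ((p3 implies p2) iff p1) implies ((p1 implies not p5) iff p4))) or p4).
      branch 1.1 (add not p5):
        ○ open, literals {p4=false, p5=false}.
      branch 1.2 (add not ((p4 implies (not ((p3 implies p2) iff p1) implies ((p1 implies not p5) iff p4))) or p4)):
        not ((p4 implies (not ((p3 implies p2) iff p1) implies ((p1 implies not p5) iff p4))) or p4): α-rule — add not (p4 implies (not ((p3 implies p2) iff p1) implies ((p1 implies not p5) iff p4))), not p4.
        not (p4 implies (not ((p3 implies p2) iff p1) implies ((p1 implies not p5) iff p4))): α-rule — add p4, not (not ((p3 implies p2) iff p1) implies ((p1 implies not p5) iff p4)).
        × closes — contains both p4 and not p4.
  branch 2 (add not not (p5 and ((p4 implies (not ((p3 implies p2) iff p1) implies ((p1 implies not p5) iff p4))) or p4)), not not p4):
    not not (p5 and ((p4 implies (not ((p3 implies p2) iff p1) implies ((p1 implies not p5) iff p4))) or p4)): α-rule — add p5, ((p4 implies (not ((p3 implies p2) iff p1) implies ((p1 implies not p5) iff p4))) or p4).
    ((p4 implies (not ((p3 implies p2) iff p1) implies ((p1 implies not p5) iff p4))) or p4): β-rule — branch into (p4 implies (not ((p3 implies p2) iff p1) implies ((p1 implies not p5) iff p4)))  //  p4.
      branch 2.1 (add (p4 implies (not ((p3 implies p2) iff p1) implies ((p1 implies not p5) iff p4)))):
        (p4 implies (not ((p3 implies p2) iff p1) implies ((p1 implies not p5) iff p4))): β-rule — branch into not p4  //  (not ((p3 implies p2) iff p1) implies ((p1 implies not p5) iff p4)).
          branch 2.1.1 (add not p4):
            × closes — contains both p4 and not p4.
          branch 2.1.2 (add (not ((p3 implies p2) iff p1) implies ((p1 implies not p5) iff p4))):
            (not ((p3 implies p2) iff p1) implies ((p1 implies not p5) iff p4)): β-rule — branch into not not ((p3 implies p2) iff p1)  //  ((p1 implies not p5) iff p4).
              branch 2.1.2.1 (add not not ((p3 implies p2) iff p1)):
                not not ((p3 implies p2) iff p1): β-rule — branch into (p3 implies p2), p1  //  not (p3 implies p2), not p1.
                  branch 2.1.2.1.1 (add (p3 implies p2), p1):
                    (p3 implies p2): β-rule — branch into not p3  //  p2.
                      branch 2.1.2.1.1.1 (add not p3):
                        ○ open, literals {p1=true, p3=false, p4=true, p5=true}.
                      branch 2.1.2.1.1.2 (add p2):
                        ○ open, literals {p1=true, p2=true, p4=true, p5=true}.
                  branch 2.1.2.1.2 (add not (p3 implies p2), not p1):
                    not (p3 implies p2): α-rule — add p3, not p2.
                    ○ open, literals {p1=false, p2=false, p3=true, p4=true, p5=true}.
              branch 2.1.2.2 (add ((p1 implies not p5) iff p4)):
                ((p1 implies not p5) iff p4): β-rule — branch into (p1 implies not p5), p4  //  not (p1 implies not p5), not p4.
                  branch 2.1.2.2.1 (add (p1 implies not p5), p4):
                    (p1 implies not p5): β-rule — branch into not p1  //  not p5.
                      branch 2.1.2.2.1.1 (add not p1):
                        ○ open, literals {p1=false, p4=true, p5=true}.
                      branch 2.1.2.2.1.2 (add not p5):
                        × closes — contains both p5 and not p5.
                  branch 2.1.2.2.2 (add not (p1 implies not p5), not p4):
                    × closes — contains both p4 and not p4.
      branch 2.2 (add p4):
        ○ open, literals {p4=true, p5=true}.
4 branches closed, 6 open.
Each open branch fixes some atoms; the unmentioned ones are free. Counting distinct full assignments: branch {p4=false, p5=false} (p1, p2, p3) contributes 8 new; branch {p1=true, p3=false, p4=true, p5=true} (p2) contributes 2 new; branch {p1=true, p2=true, p4=true, p5=true} (p3) contributes 1 new; branch {p1=false, p2=false, p3=true, p4=true, p5=true} (none free) contributes 1 new; branch {p1=false, p4=true, p5=true} (p2, p3) contributes 3 new; branch {p4=true, p5=true} (p1, p2, p3) contributes 1 new. Total: 16.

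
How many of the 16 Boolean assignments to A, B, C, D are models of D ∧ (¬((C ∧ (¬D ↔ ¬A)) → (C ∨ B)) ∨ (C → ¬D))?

4

Initial set: {(D ∧ (¬((C ∧ (¬D ↔ ¬A)) → (C ∨ B)) ∨ (C → ¬D)))}.
(D ∧ (¬((C ∧ (¬D ↔ ¬A)) → (C ∨ B)) ∨ (C → ¬D))): α-rule — add D, (¬((C ∧ (¬D ↔ ¬A)) → (C ∨ B)) ∨ (C → ¬D)).
(¬((C ∧ (¬D ↔ ¬A)) → (C ∨ B)) ∨ (C → ¬D)): β-rule — branch into ¬((C ∧ (¬D ↔ ¬A)) → (C ∨ B))  //  (C → ¬D).
  branch 1 (add ¬((C ∧ (¬D ↔ ¬A)) → (C ∨ B))):
    ¬((C ∧ (¬D ↔ ¬A)) → (C ∨ B)): α-rule — add (C ∧ (¬D ↔ ¬A)), ¬(C ∨ B).
    (C ∧ (¬D ↔ ¬A)): α-rule — add C, (¬D ↔ ¬A).
    ¬(C ∨ B): α-rule — add ¬C, ¬B.
    × closes — contains both C and ¬C.
  branch 2 (add (C → ¬D)):
    (C → ¬D): β-rule — branch into ¬C  //  ¬D.
      branch 2.1 (add ¬C):
        ○ open, literals {C=0, D=1}.
      branch 2.2 (add ¬D):
        × closes — contains both D and ¬D.
2 branches closed, 1 open.
Each open branch fixes some atoms; the unmentioned ones are free. Counting distinct full assignments: branch {C=0, D=1} (A, B) contributes 4 new. Total: 4.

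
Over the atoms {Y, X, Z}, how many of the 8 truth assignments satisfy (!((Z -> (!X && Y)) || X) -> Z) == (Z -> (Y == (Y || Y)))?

8

Initial set: {((!((Z -> (!X && Y)) || X) -> Z) == (Z -> (Y == (Y || Y))))}.
((!((Z -> (!X && Y)) || X) -> Z) == (Z -> (Y == (Y || Y)))): β-rule — branch into (!((Z -> (!X && Y)) || X) -> Z), (Z -> (Y == (Y || Y)))  //  !(!((Z -> (!X && Y)) || X) -> Z), !(Z -> (Y == (Y || Y))).
  branch 1 (add (!((Z -> (!X && Y)) || X) -> Z), (Z -> (Y == (Y || Y)))):
    (!((Z -> (!X && Y)) || X) -> Z): β-rule — branch into !!((Z -> (!X && Y)) || X)  //  Z.
      branch 1.1 (add !!((Z -> (!X && Y)) || X)):
        (Z -> (Y == (Y || Y))): β-rule — branch into !Z  //  (Y == (Y || Y)).
          branch 1.1.1 (add !Z):
            !!((Z -> (!X && Y)) || X): β-rule — branch into (Z -> (!X && Y))  //  X.
              branch 1.1.1.1 (add (Z -> (!X && Y))):
                (Z -> (!X && Y)): β-rule — branch into !Z  //  (!X && Y).
                  branch 1.1.1.1.1 (add !Z):
                    ○ open, literals {Z=0}.
                  branch 1.1.1.1.2 (add (!X && Y)):
                    (!X && Y): α-rule — add !X, Y.
                    ○ open, literals {X=0, Y=1, Z=0}.
              branch 1.1.1.2 (add X):
                ○ open, literals {X=1, Z=0}.
          branch 1.1.2 (add (Y == (Y || Y))):
            !!((Z -> (!X && Y)) || X): β-rule — branch into (Z -> (!X && Y))  //  X.
              branch 1.1.2.1 (add (Z -> (!X && Y))):
                (Y == (Y || Y)): β-rule — branch into Y, (Y || Y)  //  !Y, !(Y || Y).
                  branch 1.1.2.1.1 (add Y, (Y || Y)):
                    (Z -> (!X && Y)): β-rule — branch into !Z  //  (!X && Y).
                      branch 1.1.2.1.1.1 (add !Z):
                        (Y || Y): β-rule — branch into Y  //  Y.
                          branch 1.1.2.1.1.1.1 (add Y):
                            ○ open, literals {Y=1, Z=0}.
                          branch 1.1.2.1.1.1.2 (add Y):
                            ○ open, literals {Y=1, Z=0}.
                      branch 1.1.2.1.1.2 (add (!X && Y)):
                        (!X && Y): α-rule — add !X, Y.
                        (Y || Y): β-rule — branch into Y  //  Y.
                          branch 1.1.2.1.1.2.1 (add Y):
                            ○ open, literals {X=0, Y=1}.
                          branch 1.1.2.1.1.2.2 (add Y):
                            ○ open, literals {X=0, Y=1}.
                  branch 1.1.2.1.2 (add !Y, !(Y || Y)):
                    !(Y || Y): α-rule — add !Y, !Y.
                    (Z -> (!X && Y)): β-rule — branch into !Z  //  (!X && Y).
                      branch 1.1.2.1.2.1 (add !Z):
                        ○ open, literals {Y=0, Z=0}.
                      branch 1.1.2.1.2.2 (add (!X && Y)):
                        (!X && Y): α-rule — add !X, Y.
                        × closes — contains both Y and !Y.
              branch 1.1.2.2 (add X):
                (Y == (Y || Y)): β-rule — branch into Y, (Y || Y)  //  !Y, !(Y || Y).
                  branch 1.1.2.2.1 (add Y, (Y || Y)):
                    (Y || Y): β-rule — branch into Y  //  Y.
                      branch 1.1.2.2.1.1 (add Y):
                        ○ open, literals {X=1, Y=1}.
                      branch 1.1.2.2.1.2 (add Y):
                        ○ open, literals {X=1, Y=1}.
                  branch 1.1.2.2.2 (add !Y, !(Y || Y)):
                    !(Y || Y): α-rule — add !Y, !Y.
                    ○ open, literals {X=1, Y=0}.
      branch 1.2 (add Z):
        (Z -> (Y == (Y || Y))): β-rule — branch into !Z  //  (Y == (Y || Y)).
          branch 1.2.1 (add !Z):
            × closes — contains both Z and !Z.
          branch 1.2.2 (add (Y == (Y || Y))):
            (Y == (Y || Y)): β-rule — branch into Y, (Y || Y)  //  !Y, !(Y || Y).
              branch 1.2.2.1 (add Y, (Y || Y)):
                (Y || Y): β-rule — branch into Y  //  Y.
                  branch 1.2.2.1.1 (add Y):
                    ○ open, literals {Y=1, Z=1}.
                  branch 1.2.2.1.2 (add Y):
                    ○ open, literals {Y=1, Z=1}.
              branch 1.2.2.2 (add !Y, !(Y || Y)):
                !(Y || Y): α-rule — add !Y, !Y.
                ○ open, literals {Y=0, Z=1}.
  branch 2 (add !(!((Z -> (!X && Y)) || X) -> Z), !(Z -> (Y == (Y || Y)))):
    !(!((Z -> (!X && Y)) || X) -> Z): α-rule — add !((Z -> (!X && Y)) || X), !Z.
    !(Z -> (Y == (Y || Y))): α-rule — add Z, !(Y == (Y || Y)).
    × closes — contains both Z and !Z.
3 branches closed, 14 open.
Each open branch fixes some atoms; the unmentioned ones are free. Counting distinct full assignments: branch {Z=0} (Y, X) contributes 4 new; branch {X=0, Y=1, Z=0} (none free) contributes 0 new; branch {X=1, Z=0} (Y) contributes 0 new; branch {Y=1, Z=0} (X) contributes 0 new; branch {Y=1, Z=0} (X) contributes 0 new; branch {X=0, Y=1} (Z) contributes 1 new; branch {X=0, Y=1} (Z) contributes 0 new; branch {Y=0, Z=0} (X) contributes 0 new; branch {X=1, Y=1} (Z) contributes 1 new; branch {X=1, Y=1} (Z) contributes 0 new; branch {X=1, Y=0} (Z) contributes 1 new; branch {Y=1, Z=1} (X) contributes 0 new; branch {Y=1, Z=1} (X) contributes 0 new; branch {Y=0, Z=1} (X) contributes 1 new. Total: 8.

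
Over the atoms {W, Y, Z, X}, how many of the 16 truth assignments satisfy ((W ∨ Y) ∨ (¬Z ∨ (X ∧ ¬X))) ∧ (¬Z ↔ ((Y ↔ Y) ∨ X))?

8

Initial set: {(((W ∨ Y) ∨ (¬Z ∨ (X ∧ ¬X))) ∧ (¬Z ↔ ((Y ↔ Y) ∨ X)))}.
(((W ∨ Y) ∨ (¬Z ∨ (X ∧ ¬X))) ∧ (¬Z ↔ ((Y ↔ Y) ∨ X))): α-rule — add ((W ∨ Y) ∨ (¬Z ∨ (X ∧ ¬X))), (¬Z ↔ ((Y ↔ Y) ∨ X)).
((W ∨ Y) ∨ (¬Z ∨ (X ∧ ¬X))): β-rule — branch into (W ∨ Y)  //  (¬Z ∨ (X ∧ ¬X)).
  branch 1 (add (W ∨ Y)):
    (¬Z ↔ ((Y ↔ Y) ∨ X)): β-rule — branch into ¬Z, ((Y ↔ Y) ∨ X)  //  ¬¬Z, ¬((Y ↔ Y) ∨ X).
      branch 1.1 (add ¬Z, ((Y ↔ Y) ∨ X)):
        (W ∨ Y): β-rule — branch into W  //  Y.
          branch 1.1.1 (add W):
            ((Y ↔ Y) ∨ X): β-rule — branch into (Y ↔ Y)  //  X.
              branch 1.1.1.1 (add (Y ↔ Y)):
                (Y ↔ Y): β-rule — branch into Y, Y  //  ¬Y, ¬Y.
                  branch 1.1.1.1.1 (add Y, Y):
                    ○ open, literals {W=true, Y=true, Z=false}.
                  branch 1.1.1.1.2 (add ¬Y, ¬Y):
                    ○ open, literals {W=true, Y=false, Z=false}.
              branch 1.1.1.2 (add X):
                ○ open, literals {W=true, X=true, Z=false}.
          branch 1.1.2 (add Y):
            ((Y ↔ Y) ∨ X): β-rule — branch into (Y ↔ Y)  //  X.
              branch 1.1.2.1 (add (Y ↔ Y)):
                (Y ↔ Y): β-rule — branch into Y, Y  //  ¬Y, ¬Y.
                  branch 1.1.2.1.1 (add Y, Y):
                    ○ open, literals {Y=true, Z=false}.
                  branch 1.1.2.1.2 (add ¬Y, ¬Y):
                    × closes — contains both Y and ¬Y.
              branch 1.1.2.2 (add X):
                ○ open, literals {X=true, Y=true, Z=false}.
      branch 1.2 (add ¬¬Z, ¬((Y ↔ Y) ∨ X)):
        ¬((Y ↔ Y) ∨ X): α-rule — add ¬(Y ↔ Y), ¬X.
        (W ∨ Y): β-rule — branch into W  //  Y.
          branch 1.2.1 (add W):
            ¬(Y ↔ Y): β-rule — branch into Y, ¬Y  //  ¬Y, Y.
              branch 1.2.1.1 (add Y, ¬Y):
                × closes — contains both Y and ¬Y.
              branch 1.2.1.2 (add ¬Y, Y):
                × closes — contains both Y and ¬Y.
          branch 1.2.2 (add Y):
            ¬(Y ↔ Y): β-rule — branch into Y, ¬Y  //  ¬Y, Y.
              branch 1.2.2.1 (add Y, ¬Y):
                × closes — contains both Y and ¬Y.
              branch 1.2.2.2 (add ¬Y, Y):
                × closes — contains both Y and ¬Y.
  branch 2 (add (¬Z ∨ (X ∧ ¬X))):
    (¬Z ↔ ((Y ↔ Y) ∨ X)): β-rule — branch into ¬Z, ((Y ↔ Y) ∨ X)  //  ¬¬Z, ¬((Y ↔ Y) ∨ X).
      branch 2.1 (add ¬Z, ((Y ↔ Y) ∨ X)):
        (¬Z ∨ (X ∧ ¬X)): β-rule — branch into ¬Z  //  (X ∧ ¬X).
          branch 2.1.1 (add ¬Z):
            ((Y ↔ Y) ∨ X): β-rule — branch into (Y ↔ Y)  //  X.
              branch 2.1.1.1 (add (Y ↔ Y)):
                (Y ↔ Y): β-rule — branch into Y, Y  //  ¬Y, ¬Y.
                  branch 2.1.1.1.1 (add Y, Y):
                    ○ open, literals {Y=true, Z=false}.
                  branch 2.1.1.1.2 (add ¬Y, ¬Y):
                    ○ open, literals {Y=false, Z=false}.
              branch 2.1.1.2 (add X):
                ○ open, literals {X=true, Z=false}.
          branch 2.1.2 (add (X ∧ ¬X)):
            (X ∧ ¬X): α-rule — add X, ¬X.
            × closes — contains both X and ¬X.
      branch 2.2 (add ¬¬Z, ¬((Y ↔ Y) ∨ X)):
        ¬((Y ↔ Y) ∨ X): α-rule — add ¬(Y ↔ Y), ¬X.
        (¬Z ∨ (X ∧ ¬X)): β-rule — branch into ¬Z  //  (X ∧ ¬X).
          branch 2.2.1 (add ¬Z):
            × closes — contains both Z and ¬Z.
          branch 2.2.2 (add (X ∧ ¬X)):
            (X ∧ ¬X): α-rule — add X, ¬X.
            × closes — contains both X and ¬X.
8 branches closed, 8 open.
Each open branch fixes some atoms; the unmentioned ones are free. Counting distinct full assignments: branch {W=true, Y=true, Z=false} (X) contributes 2 new; branch {W=true, Y=false, Z=false} (X) contributes 2 new; branch {W=true, X=true, Z=false} (Y) contributes 0 new; branch {Y=true, Z=false} (W, X) contributes 2 new; branch {X=true, Y=true, Z=false} (W) contributes 0 new; branch {Y=true, Z=false} (W, X) contributes 0 new; branch {Y=false, Z=false} (W, X) contributes 2 new; branch {X=true, Z=false} (W, Y) contributes 0 new. Total: 8.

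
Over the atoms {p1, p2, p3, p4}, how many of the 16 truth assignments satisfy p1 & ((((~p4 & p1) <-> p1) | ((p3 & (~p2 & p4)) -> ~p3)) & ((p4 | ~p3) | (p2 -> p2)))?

7

Initial set: {T (p1 & ((((~p4 & p1) <-> p1) | ((p3 & (~p2 & p4)) -> ~p3)) & ((p4 | ~p3) | (p2 -> p2))))}.
T (p1 & ((((~p4 & p1) <-> p1) | ((p3 & (~p2 & p4)) -> ~p3)) & ((p4 | ~p3) | (p2 -> p2)))): α-rule — add T p1, T ((((~p4 & p1) <-> p1) | ((p3 & (~p2 & p4)) -> ~p3)) & ((p4 | ~p3) | (p2 -> p2))).
T ((((~p4 & p1) <-> p1) | ((p3 & (~p2 & p4)) -> ~p3)) & ((p4 | ~p3) | (p2 -> p2))): α-rule — add T (((~p4 & p1) <-> p1) | ((p3 & (~p2 & p4)) -> ~p3)), T ((p4 | ~p3) | (p2 -> p2)).
T (((~p4 & p1) <-> p1) | ((p3 & (~p2 & p4)) -> ~p3)): β-rule — branch into T ((~p4 & p1) <-> p1)  //  T ((p3 & (~p2 & p4)) -> ~p3).
  branch 1 (add T ((~p4 & p1) <-> p1)):
    T ((p4 | ~p3) | (p2 -> p2)): β-rule — branch into T (p4 | ~p3)  //  T (p2 -> p2).
      branch 1.1 (add T (p4 | ~p3)):
        T ((~p4 & p1) <-> p1): β-rule — branch into T (~p4 & p1), T p1  //  F (~p4 & p1), F p1.
          branch 1.1.1 (add T (~p4 & p1), T p1):
            T (~p4 & p1): α-rule — add T ~p4, T p1.
            T (p4 | ~p3): β-rule — branch into T p4  //  T ~p3.
              branch 1.1.1.1 (add T p4):
                × closes — contains both p4 and ~p4.
              branch 1.1.1.2 (add T ~p3):
                ○ open, literals {p1=1, p3=0, p4=0}.
          branch 1.1.2 (add F (~p4 & p1), F p1):
            × closes — contains both p1 and ~p1.
      branch 1.2 (add T (p2 -> p2)):
        T ((~p4 & p1) <-> p1): β-rule — branch into T (~p4 & p1), T p1  //  F (~p4 & p1), F p1.
          branch 1.2.1 (add T (~p4 & p1), T p1):
            T (~p4 & p1): α-rule — add T ~p4, T p1.
            T (p2 -> p2): β-rule — branch into F p2  //  T p2.
              branch 1.2.1.1 (add F p2):
                ○ open, literals {p1=1, p2=0, p4=0}.
              branch 1.2.1.2 (add T p2):
                ○ open, literals {p1=1, p2=1, p4=0}.
          branch 1.2.2 (add F (~p4 & p1), F p1):
            × closes — contains both p1 and ~p1.
  branch 2 (add T ((p3 & (~p2 & p4)) -> ~p3)):
    T ((p4 | ~p3) | (p2 -> p2)): β-rule — branch into T (p4 | ~p3)  //  T (p2 -> p2).
      branch 2.1 (add T (p4 | ~p3)):
        T ((p3 & (~p2 & p4)) -> ~p3): β-rule — branch into F (p3 & (~p2 & p4))  //  T ~p3.
          branch 2.1.1 (add F (p3 & (~p2 & p4))):
            T (p4 | ~p3): β-rule — branch into T p4  //  T ~p3.
              branch 2.1.1.1 (add T p4):
                F (p3 & (~p2 & p4)): β-rule — branch into F p3  //  F (~p2 & p4).
                  branch 2.1.1.1.1 (add F p3):
                    ○ open, literals {p1=1, p3=0, p4=1}.
                  branch 2.1.1.1.2 (add F (~p2 & p4)):
                    F (~p2 & p4): β-rule — branch into F ~p2  //  F p4.
                      branch 2.1.1.1.2.1 (add F ~p2):
                        ○ open, literals {p1=1, p2=1, p4=1}.
                      branch 2.1.1.1.2.2 (add F p4):
                        × closes — contains both p4 and ~p4.
              branch 2.1.1.2 (add T ~p3):
                F (p3 & (~p2 & p4)): β-rule — branch into F p3  //  F (~p2 & p4).
                  branch 2.1.1.2.1 (add F p3):
                    ○ open, literals {p1=1, p3=0}.
                  branch 2.1.1.2.2 (add F (~p2 & p4)):
                    F (~p2 & p4): β-rule — branch into F ~p2  //  F p4.
                      branch 2.1.1.2.2.1 (add F ~p2):
                        ○ open, literals {p1=1, p2=1, p3=0}.
                      branch 2.1.1.2.2.2 (add F p4):
                        ○ open, literals {p1=1, p3=0, p4=0}.
          branch 2.1.2 (add T ~p3):
            T (p4 | ~p3): β-rule — branch into T p4  //  T ~p3.
              branch 2.1.2.1 (add T p4):
                ○ open, literals {p1=1, p3=0, p4=1}.
              branch 2.1.2.2 (add T ~p3):
                ○ open, literals {p1=1, p3=0}.
      branch 2.2 (add T (p2 -> p2)):
        T ((p3 & (~p2 & p4)) -> ~p3): β-rule — branch into F (p3 & (~p2 & p4))  //  T ~p3.
          branch 2.2.1 (add F (p3 & (~p2 & p4))):
            T (p2 -> p2): β-rule — branch into F p2  //  T p2.
              branch 2.2.1.1 (add F p2):
                F (p3 & (~p2 & p4)): β-rule — branch into F p3  //  F (~p2 & p4).
                  branch 2.2.1.1.1 (add F p3):
                    ○ open, literals {p1=1, p2=0, p3=0}.
                  branch 2.2.1.1.2 (add F (~p2 & p4)):
                    F (~p2 & p4): β-rule — branch into F ~p2  //  F p4.
                      branch 2.2.1.1.2.1 (add F ~p2):
                        × closes — contains both p2 and ~p2.
                      branch 2.2.1.1.2.2 (add F p4):
                        ○ open, literals {p1=1, p2=0, p4=0}.
              branch 2.2.1.2 (add T p2):
                F (p3 & (~p2 & p4)): β-rule — branch into F p3  //  F (~p2 & p4).
                  branch 2.2.1.2.1 (add F p3):
                    ○ open, literals {p1=1, p2=1, p3=0}.
                  branch 2.2.1.2.2 (add F (~p2 & p4)):
                    F (~p2 & p4): β-rule — branch into F ~p2  //  F p4.
                      branch 2.2.1.2.2.1 (add F ~p2):
                        ○ open, literals {p1=1, p2=1}.
                      branch 2.2.1.2.2.2 (add F p4):
                        ○ open, literals {p1=1, p2=1, p4=0}.
          branch 2.2.2 (add T ~p3):
            T (p2 -> p2): β-rule — branch into F p2  //  T p2.
              branch 2.2.2.1 (add F p2):
                ○ open, literals {p1=1, p2=0, p3=0}.
              branch 2.2.2.2 (add T p2):
                ○ open, literals {p1=1, p2=1, p3=0}.
5 branches closed, 17 open.
Each open branch fixes some atoms; the unmentioned ones are free. Counting distinct full assignments: branch {p1=1, p3=0, p4=0} (p2) contributes 2 new; branch {p1=1, p2=0, p4=0} (p3) contributes 1 new; branch {p1=1, p2=1, p4=0} (p3) contributes 1 new; branch {p1=1, p3=0, p4=1} (p2) contributes 2 new; branch {p1=1, p2=1, p4=1} (p3) contributes 1 new; branch {p1=1, p3=0} (p2, p4) contributes 0 new; branch {p1=1, p2=1, p3=0} (p4) contributes 0 new; branch {p1=1, p3=0, p4=0} (p2) contributes 0 new; branch {p1=1, p3=0, p4=1} (p2) contributes 0 new; branch {p1=1, p3=0} (p2, p4) contributes 0 new; branch {p1=1, p2=0, p3=0} (p4) contributes 0 new; branch {p1=1, p2=0, p4=0} (p3) contributes 0 new; branch {p1=1, p2=1, p3=0} (p4) contributes 0 new; branch {p1=1, p2=1} (p3, p4) contributes 0 new; branch {p1=1, p2=1, p4=0} (p3) contributes 0 new; branch {p1=1, p2=0, p3=0} (p4) contributes 0 new; branch {p1=1, p2=1, p3=0} (p4) contributes 0 new. Total: 7.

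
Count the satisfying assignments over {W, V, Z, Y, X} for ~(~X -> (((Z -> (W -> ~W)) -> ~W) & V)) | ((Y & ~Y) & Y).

Initial set: {(~(~X -> (((Z -> (W -> ~W)) -> ~W) & V)) | ((Y & ~Y) & Y))}.
(~(~X -> (((Z -> (W -> ~W)) -> ~W) & V)) | ((Y & ~Y) & Y)): β-rule — branch into ~(~X -> (((Z -> (W -> ~W)) -> ~W) & V))  //  ((Y & ~Y) & Y).
  branch 1 (add ~(~X -> (((Z -> (W -> ~W)) -> ~W) & V))):
    ~(~X -> (((Z -> (W -> ~W)) -> ~W) & V)): α-rule — add ~X, ~(((Z -> (W -> ~W)) -> ~W) & V).
    ~(((Z -> (W -> ~W)) -> ~W) & V): β-rule — branch into ~((Z -> (W -> ~W)) -> ~W)  //  ~V.
      branch 1.1 (add ~((Z -> (W -> ~W)) -> ~W)):
        ~((Z -> (W -> ~W)) -> ~W): α-rule — add (Z -> (W -> ~W)), ~~W.
        (Z -> (W -> ~W)): β-rule — branch into ~Z  //  (W -> ~W).
          branch 1.1.1 (add ~Z):
            ○ open, literals {W=true, X=false, Z=false}.
          branch 1.1.2 (add (W -> ~W)):
            (W -> ~W): β-rule — branch into ~W  //  ~W.
              branch 1.1.2.1 (add ~W):
                × closes — contains both W and ~W.
              branch 1.1.2.2 (add ~W):
                × closes — contains both W and ~W.
      branch 1.2 (add ~V):
        ○ open, literals {V=false, X=false}.
  branch 2 (add ((Y & ~Y) & Y)):
    ((Y & ~Y) & Y): α-rule — add (Y & ~Y), Y.
    (Y & ~Y): α-rule — add Y, ~Y.
    × closes — contains both Y and ~Y.
3 branches closed, 2 open.
Each open branch fixes some atoms; the unmentioned ones are free. Counting distinct full assignments: branch {W=true, X=false, Z=false} (V, Y) contributes 4 new; branch {V=false, X=false} (W, Z, Y) contributes 6 new. Total: 10.

10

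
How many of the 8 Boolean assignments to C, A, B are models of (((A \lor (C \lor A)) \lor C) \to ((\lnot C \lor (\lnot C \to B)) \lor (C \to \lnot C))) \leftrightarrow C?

4

Initial set: {T ((((A \lor (C \lor A)) \lor C) \to ((\lnot C \lor (\lnot C \to B)) \lor (C \to \lnot C))) \leftrightarrow C)}.
T ((((A \lor (C \lor A)) \lor C) \to ((\lnot C \lor (\lnot C \to B)) \lor (C \to \lnot C))) \leftrightarrow C): β-rule — branch into T (((A \lor (C \lor A)) \lor C) \to ((\lnot C \lor (\lnot C \to B)) \lor (C \to \lnot C))), T C  //  F (((A \lor (C \lor A)) \lor C) \to ((\lnot C \lor (\lnot C \to B)) \lor (C \to \lnot C))), F C.
  branch 1 (add T (((A \lor (C \lor A)) \lor C) \to ((\lnot C \lor (\lnot C \to B)) \lor (C \to \lnot C))), T C):
    T (((A \lor (C \lor A)) \lor C) \to ((\lnot C \lor (\lnot C \to B)) \lor (C \to \lnot C))): β-rule — branch into F ((A \lor (C \lor A)) \lor C)  //  T ((\lnot C \lor (\lnot C \to B)) \lor (C \to \lnot C)).
      branch 1.1 (add F ((A \lor (C \lor A)) \lor C)):
        F ((A \lor (C \lor A)) \lor C): α-rule — add F (A \lor (C \lor A)), F C.
        × closes — contains both C and \lnot C.
      branch 1.2 (add T ((\lnot C \lor (\lnot C \to B)) \lor (C \to \lnot C))):
        T ((\lnot C \lor (\lnot C \to B)) \lor (C \to \lnot C)): β-rule — branch into T (\lnot C \lor (\lnot C \to B))  //  T (C \to \lnot C).
          branch 1.2.1 (add T (\lnot C \lor (\lnot C \to B))):
            T (\lnot C \lor (\lnot C \to B)): β-rule — branch into T \lnot C  //  T (\lnot C \to B).
              branch 1.2.1.1 (add T \lnot C):
                × closes — contains both C and \lnot C.
              branch 1.2.1.2 (add T (\lnot C \to B)):
                T (\lnot C \to B): β-rule — branch into F \lnot C  //  T B.
                  branch 1.2.1.2.1 (add F \lnot C):
                    ○ open, literals {C=1}.
                  branch 1.2.1.2.2 (add T B):
                    ○ open, literals {B=1, C=1}.
          branch 1.2.2 (add T (C \to \lnot C)):
            T (C \to \lnot C): β-rule — branch into F C  //  T \lnot C.
              branch 1.2.2.1 (add F C):
                × closes — contains both C and \lnot C.
              branch 1.2.2.2 (add T \lnot C):
                × closes — contains both C and \lnot C.
  branch 2 (add F (((A \lor (C \lor A)) \lor C) \to ((\lnot C \lor (\lnot C \to B)) \lor (C \to \lnot C))), F C):
    F (((A \lor (C \lor A)) \lor C) \to ((\lnot C \lor (\lnot C \to B)) \lor (C \to \lnot C))): α-rule — add T ((A \lor (C \lor A)) \lor C), F ((\lnot C \lor (\lnot C \to B)) \lor (C \to \lnot C)).
    F ((\lnot C \lor (\lnot C \to B)) \lor (C \to \lnot C)): α-rule — add F (\lnot C \lor (\lnot C \to B)), F (C \to \lnot C).
    F (\lnot C \lor (\lnot C \to B)): α-rule — add F \lnot C, F (\lnot C \to B).
    × closes — contains both C and \lnot C.
5 branches closed, 2 open.
Each open branch fixes some atoms; the unmentioned ones are free. Counting distinct full assignments: branch {C=1} (A, B) contributes 4 new; branch {B=1, C=1} (A) contributes 0 new. Total: 4.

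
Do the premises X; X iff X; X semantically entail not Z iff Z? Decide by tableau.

No

Initial set: {X; (X iff X); X; not (not Z iff Z)}.
(X iff X): β-rule — branch into X, X  //  not X, not X.
  branch 1 (add X, X):
    not (not Z iff Z): β-rule — branch into not Z, not Z  //  not not Z, Z.
      branch 1.1 (add not Z, not Z):
        ○ open, literals {X=1, Z=0}.
      branch 1.2 (add not not Z, Z):
        ○ open, literals {X=1, Z=1}.
  branch 2 (add not X, not X):
    × closes — contains both X and not X.
1 branch closed, 2 open.
An open branch gives a countermodel: X=1, Z=0 (unmentioned atoms arbitrary); the premises hold there but the conclusion fails.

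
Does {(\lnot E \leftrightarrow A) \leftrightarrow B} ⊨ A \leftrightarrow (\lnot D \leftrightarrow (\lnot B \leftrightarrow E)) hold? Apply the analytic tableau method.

No

Initial set: {((\lnot E \leftrightarrow A) \leftrightarrow B); \lnot (A \leftrightarrow (\lnot D \leftrightarrow (\lnot B \leftrightarrow E)))}.
((\lnot E \leftrightarrow A) \leftrightarrow B): β-rule — branch into (\lnot E \leftrightarrow A), B  //  \lnot (\lnot E \leftrightarrow A), \lnot B.
  branch 1 (add (\lnot E \leftrightarrow A), B):
    \lnot (A \leftrightarrow (\lnot D \leftrightarrow (\lnot B \leftrightarrow E))): β-rule — branch into A, \lnot (\lnot D \leftrightarrow (\lnot B \leftrightarrow E))  //  \lnot A, (\lnot D \leftrightarrow (\lnot B \leftrightarrow E)).
      branch 1.1 (add A, \lnot (\lnot D \leftrightarrow (\lnot B \leftrightarrow E))):
        (\lnot E \leftrightarrow A): β-rule — branch into \lnot E, A  //  \lnot \lnot E, \lnot A.
          branch 1.1.1 (add \lnot E, A):
            \lnot (\lnot D \leftrightarrow (\lnot B \leftrightarrow E)): β-rule — branch into \lnot D, \lnot (\lnot B \leftrightarrow E)  //  \lnot \lnot D, (\lnot B \leftrightarrow E).
              branch 1.1.1.1 (add \lnot D, \lnot (\lnot B \leftrightarrow E)):
                \lnot (\lnot B \leftrightarrow E): β-rule — branch into \lnot B, \lnot E  //  \lnot \lnot B, E.
                  branch 1.1.1.1.1 (add \lnot B, \lnot E):
                    × closes — contains both B and \lnot B.
                  branch 1.1.1.1.2 (add \lnot \lnot B, E):
                    × closes — contains both E and \lnot E.
              branch 1.1.1.2 (add \lnot \lnot D, (\lnot B \leftrightarrow E)):
                (\lnot B \leftrightarrow E): β-rule — branch into \lnot B, E  //  \lnot \lnot B, \lnot E.
                  branch 1.1.1.2.1 (add \lnot B, E):
                    × closes — contains both B and \lnot B.
                  branch 1.1.1.2.2 (add \lnot \lnot B, \lnot E):
                    ○ open, literals {A=true, B=true, D=true, E=false}.
          branch 1.1.2 (add \lnot \lnot E, \lnot A):
            × closes — contains both A and \lnot A.
      branch 1.2 (add \lnot A, (\lnot D \leftrightarrow (\lnot B \leftrightarrow E))):
        (\lnot E \leftrightarrow A): β-rule — branch into \lnot E, A  //  \lnot \lnot E, \lnot A.
          branch 1.2.1 (add \lnot E, A):
            × closes — contains both A and \lnot A.
          branch 1.2.2 (add \lnot \lnot E, \lnot A):
            (\lnot D \leftrightarrow (\lnot B \leftrightarrow E)): β-rule — branch into \lnot D, (\lnot B \leftrightarrow E)  //  \lnot \lnot D, \lnot (\lnot B \leftrightarrow E).
              branch 1.2.2.1 (add \lnot D, (\lnot B \leftrightarrow E)):
                (\lnot B \leftrightarrow E): β-rule — branch into \lnot B, E  //  \lnot \lnot B, \lnot E.
                  branch 1.2.2.1.1 (add \lnot B, E):
                    × closes — contains both B and \lnot B.
                  branch 1.2.2.1.2 (add \lnot \lnot B, \lnot E):
                    × closes — contains both E and \lnot E.
              branch 1.2.2.2 (add \lnot \lnot D, \lnot (\lnot B \leftrightarrow E)):
                \lnot (\lnot B \leftrightarrow E): β-rule — branch into \lnot B, \lnot E  //  \lnot \lnot B, E.
                  branch 1.2.2.2.1 (add \lnot B, \lnot E):
                    × closes — contains both B and \lnot B.
                  branch 1.2.2.2.2 (add \lnot \lnot B, E):
                    ○ open, literals {A=false, B=true, D=true, E=true}.
  branch 2 (add \lnot (\lnot E \leftrightarrow A), \lnot B):
    \lnot (A \leftrightarrow (\lnot D \leftrightarrow (\lnot B \leftrightarrow E))): β-rule — branch into A, \lnot (\lnot D \leftrightarrow (\lnot B \leftrightarrow E))  //  \lnot A, (\lnot D \leftrightarrow (\lnot B \leftrightarrow E)).
      branch 2.1 (add A, \lnot (\lnot D \leftrightarrow (\lnot B \leftrightarrow E))):
        \lnot (\lnot E \leftrightarrow A): β-rule — branch into \lnot E, \lnot A  //  \lnot \lnot E, A.
          branch 2.1.1 (add \lnot E, \lnot A):
            × closes — contains both A and \lnot A.
          branch 2.1.2 (add \lnot \lnot E, A):
            \lnot (\lnot D \leftrightarrow (\lnot B \leftrightarrow E)): β-rule — branch into \lnot D, \lnot (\lnot B \leftrightarrow E)  //  \lnot \lnot D, (\lnot B \leftrightarrow E).
              branch 2.1.2.1 (add \lnot D, \lnot (\lnot B \leftrightarrow E)):
                \lnot (\lnot B \leftrightarrow E): β-rule — branch into \lnot B, \lnot E  //  \lnot \lnot B, E.
                  branch 2.1.2.1.1 (add \lnot B, \lnot E):
                    × closes — contains both E and \lnot E.
                  branch 2.1.2.1.2 (add \lnot \lnot B, E):
                    × closes — contains both B and \lnot B.
              branch 2.1.2.2 (add \lnot \lnot D, (\lnot B \leftrightarrow E)):
                (\lnot B \leftrightarrow E): β-rule — branch into \lnot B, E  //  \lnot \lnot B, \lnot E.
                  branch 2.1.2.2.1 (add \lnot B, E):
                    ○ open, literals {A=true, B=false, D=true, E=true}.
                  branch 2.1.2.2.2 (add \lnot \lnot B, \lnot E):
                    × closes — contains both B and \lnot B.
      branch 2.2 (add \lnot A, (\lnot D \leftrightarrow (\lnot B \leftrightarrow E))):
        \lnot (\lnot E \leftrightarrow A): β-rule — branch into \lnot E, \lnot A  //  \lnot \lnot E, A.
          branch 2.2.1 (add \lnot E, \lnot A):
            (\lnot D \leftrightarrow (\lnot B \leftrightarrow E)): β-rule — branch into \lnot D, (\lnot B \leftrightarrow E)  //  \lnot \lnot D, \lnot (\lnot B \leftrightarrow E).
              branch 2.2.1.1 (add \lnot D, (\lnot B \leftrightarrow E)):
                (\lnot B \leftrightarrow E): β-rule — branch into \lnot B, E  //  \lnot \lnot B, \lnot E.
                  branch 2.2.1.1.1 (add \lnot B, E):
                    × closes — contains both E and \lnot E.
                  branch 2.2.1.1.2 (add \lnot \lnot B, \lnot E):
                    × closes — contains both B and \lnot B.
              branch 2.2.1.2 (add \lnot \lnot D, \lnot (\lnot B \leftrightarrow E)):
                \lnot (\lnot B \leftrightarrow E): β-rule — branch into \lnot B, \lnot E  //  \lnot \lnot B, E.
                  branch 2.2.1.2.1 (add \lnot B, \lnot E):
                    ○ open, literals {A=false, B=false, D=true, E=false}.
                  branch 2.2.1.2.2 (add \lnot \lnot B, E):
                    × closes — contains both B and \lnot B.
          branch 2.2.2 (add \lnot \lnot E, A):
            × closes — contains both A and \lnot A.
16 branches closed, 4 open.
An open branch gives a countermodel: A=true, B=true, D=true, E=false (unmentioned atoms arbitrary); the premises hold there but the conclusion fails.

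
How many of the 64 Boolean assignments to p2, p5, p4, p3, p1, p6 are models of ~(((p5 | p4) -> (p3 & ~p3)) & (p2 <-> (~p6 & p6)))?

Initial set: {~(((p5 | p4) -> (p3 & ~p3)) & (p2 <-> (~p6 & p6)))}.
~(((p5 | p4) -> (p3 & ~p3)) & (p2 <-> (~p6 & p6))): β-rule — branch into ~((p5 | p4) -> (p3 & ~p3))  //  ~(p2 <-> (~p6 & p6)).
  branch 1 (add ~((p5 | p4) -> (p3 & ~p3))):
    ~((p5 | p4) -> (p3 & ~p3)): α-rule — add (p5 | p4), ~(p3 & ~p3).
    (p5 | p4): β-rule — branch into p5  //  p4.
      branch 1.1 (add p5):
        ~(p3 & ~p3): β-rule — branch into ~p3  //  ~~p3.
          branch 1.1.1 (add ~p3):
            ○ open, literals {p3=0, p5=1}.
          branch 1.1.2 (add ~~p3):
            ○ open, literals {p3=1, p5=1}.
      branch 1.2 (add p4):
        ~(p3 & ~p3): β-rule — branch into ~p3  //  ~~p3.
          branch 1.2.1 (add ~p3):
            ○ open, literals {p3=0, p4=1}.
          branch 1.2.2 (add ~~p3):
            ○ open, literals {p3=1, p4=1}.
  branch 2 (add ~(p2 <-> (~p6 & p6))):
    ~(p2 <-> (~p6 & p6)): β-rule — branch into p2, ~(~p6 & p6)  //  ~p2, (~p6 & p6).
      branch 2.1 (add p2, ~(~p6 & p6)):
        ~(~p6 & p6): β-rule — branch into ~~p6  //  ~p6.
          branch 2.1.1 (add ~~p6):
            ○ open, literals {p2=1, p6=1}.
          branch 2.1.2 (add ~p6):
            ○ open, literals {p2=1, p6=0}.
      branch 2.2 (add ~p2, (~p6 & p6)):
        (~p6 & p6): α-rule — add ~p6, p6.
        × closes — contains both p6 and ~p6.
1 branch closed, 6 open.
Each open branch fixes some atoms; the unmentioned ones are free. Counting distinct full assignments: branch {p3=0, p5=1} (p2, p4, p1, p6) contributes 16 new; branch {p3=1, p5=1} (p2, p4, p1, p6) contributes 16 new; branch {p3=0, p4=1} (p2, p5, p1, p6) contributes 8 new; branch {p3=1, p4=1} (p2, p5, p1, p6) contributes 8 new; branch {p2=1, p6=1} (p5, p4, p3, p1) contributes 4 new; branch {p2=1, p6=0} (p5, p4, p3, p1) contributes 4 new. Total: 56.

56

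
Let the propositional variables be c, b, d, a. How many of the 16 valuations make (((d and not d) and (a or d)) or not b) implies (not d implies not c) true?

14

Initial set: {((((d and not d) and (a or d)) or not b) implies (not d implies not c))}.
((((d and not d) and (a or d)) or not b) implies (not d implies not c)): β-rule — branch into not (((d and not d) and (a or d)) or not b)  //  (not d implies not c).
  branch 1 (add not (((d and not d) and (a or d)) or not b)):
    not (((d and not d) and (a or d)) or not b): α-rule — add not ((d and not d) and (a or d)), not not b.
    not ((d and not d) and (a or d)): β-rule — branch into not (d and not d)  //  not (a or d).
      branch 1.1 (add not (d and not d)):
        not (d and not d): β-rule — branch into not d  //  not not d.
          branch 1.1.1 (add not d):
            ○ open, literals {b=1, d=0}.
          branch 1.1.2 (add not not d):
            ○ open, literals {b=1, d=1}.
      branch 1.2 (add not (a or d)):
        not (a or d): α-rule — add not a, not d.
        ○ open, literals {a=0, b=1, d=0}.
  branch 2 (add (not d implies not c)):
    (not d implies not c): β-rule — branch into not not d  //  not c.
      branch 2.1 (add not not d):
        ○ open, literals {d=1}.
      branch 2.2 (add not c):
        ○ open, literals {c=0}.
0 branches closed, 5 open.
Each open branch fixes some atoms; the unmentioned ones are free. Counting distinct full assignments: branch {b=1, d=0} (c, a) contributes 4 new; branch {b=1, d=1} (c, a) contributes 4 new; branch {a=0, b=1, d=0} (c) contributes 0 new; branch {d=1} (c, b, a) contributes 4 new; branch {c=0} (b, d, a) contributes 2 new. Total: 14.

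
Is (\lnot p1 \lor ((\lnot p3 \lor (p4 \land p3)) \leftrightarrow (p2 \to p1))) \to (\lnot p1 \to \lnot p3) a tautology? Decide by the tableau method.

Assume the negation and expand:
Initial set: {\lnot ((\lnot p1 \lor ((\lnot p3 \lor (p4 \land p3)) \leftrightarrow (p2 \to p1))) \to (\lnot p1 \to \lnot p3))}.
\lnot ((\lnot p1 \lor ((\lnot p3 \lor (p4 \land p3)) \leftrightarrow (p2 \to p1))) \to (\lnot p1 \to \lnot p3)): α-rule — add (\lnot p1 \lor ((\lnot p3 \lor (p4 \land p3)) \leftrightarrow (p2 \to p1))), \lnot (\lnot p1 \to \lnot p3).
\lnot (\lnot p1 \to \lnot p3): α-rule — add \lnot p1, \lnot \lnot p3.
(\lnot p1 \lor ((\lnot p3 \lor (p4 \land p3)) \leftrightarrow (p2 \to p1))): β-rule — branch into \lnot p1  //  ((\lnot p3 \lor (p4 \land p3)) \leftrightarrow (p2 \to p1)).
  branch 1 (add \lnot p1):
    ○ open, literals {p1=0, p3=1}.
  branch 2 (add ((\lnot p3 \lor (p4 \land p3)) \leftrightarrow (p2 \to p1))):
    ((\lnot p3 \lor (p4 \land p3)) \leftrightarrow (p2 \to p1)): β-rule — branch into (\lnot p3 \lor (p4 \land p3)), (p2 \to p1)  //  \lnot (\lnot p3 \lor (p4 \land p3)), \lnot (p2 \to p1).
      branch 2.1 (add (\lnot p3 \lor (p4 \land p3)), (p2 \to p1)):
        (\lnot p3 \lor (p4 \land p3)): β-rule — branch into \lnot p3  //  (p4 \land p3).
          branch 2.1.1 (add \lnot p3):
            × closes — contains both p3 and \lnot p3.
          branch 2.1.2 (add (p4 \land p3)):
            (p4 \land p3): α-rule — add p4, p3.
            (p2 \to p1): β-rule — branch into \lnot p2  //  p1.
              branch 2.1.2.1 (add \lnot p2):
                ○ open, literals {p1=0, p2=0, p3=1, p4=1}.
              branch 2.1.2.2 (add p1):
                × closes — contains both p1 and \lnot p1.
      branch 2.2 (add \lnot (\lnot p3 \lor (p4 \land p3)), \lnot (p2 \to p1)):
        \lnot (\lnot p3 \lor (p4 \land p3)): α-rule — add \lnot \lnot p3, \lnot (p4 \land p3).
        \lnot (p2 \to p1): α-rule — add p2, \lnot p1.
        \lnot (p4 \land p3): β-rule — branch into \lnot p4  //  \lnot p3.
          branch 2.2.1 (add \lnot p4):
            ○ open, literals {p1=0, p2=1, p3=1, p4=0}.
          branch 2.2.2 (add \lnot p3):
            × closes — contains both p3 and \lnot p3.
3 branches closed, 3 open.
An open branch gives a countermodel: p1=0, p3=1 (unmentioned atoms arbitrary); under it the original formula is false.

Not valid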